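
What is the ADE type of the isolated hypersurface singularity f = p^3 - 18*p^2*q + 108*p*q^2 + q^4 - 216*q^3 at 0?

The Hessian of f at 0 has rank 0. Corank 2; j^3 = (p - 6*q)^3 is a perfect cube, so E-series; the 4-jet and mu = 6 give E_6.

E6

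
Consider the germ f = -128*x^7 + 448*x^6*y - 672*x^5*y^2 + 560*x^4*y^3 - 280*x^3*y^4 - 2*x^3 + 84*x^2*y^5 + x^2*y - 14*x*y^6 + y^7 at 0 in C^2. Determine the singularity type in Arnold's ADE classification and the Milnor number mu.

The Hessian of f at 0 is [[0, 0], [0, 0]] with rank 0, so corank 2. A Groebner basis of the Jacobian ideal J(f) in C{x,y} is {x*y/14 + y^6, x*y^2, x^2 - x*y/2}; counting standard monomials gives mu = 8. Corank 2; j^3 = -x^2*(2*x - y) has shape L^2 M (L != M), so D-series; mu = 8 gives D_8.

Type D_8, Milnor number mu = 8.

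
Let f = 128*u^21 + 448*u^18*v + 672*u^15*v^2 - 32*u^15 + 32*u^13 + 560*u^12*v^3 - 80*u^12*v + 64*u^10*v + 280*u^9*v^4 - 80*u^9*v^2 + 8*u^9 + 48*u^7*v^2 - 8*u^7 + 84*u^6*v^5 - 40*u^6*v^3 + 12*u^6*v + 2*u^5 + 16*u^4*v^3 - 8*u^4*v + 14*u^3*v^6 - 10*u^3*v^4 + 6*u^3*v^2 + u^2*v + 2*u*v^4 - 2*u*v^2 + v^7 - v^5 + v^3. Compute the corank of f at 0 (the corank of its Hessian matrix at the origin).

Hessian at 0 has rank 0.

2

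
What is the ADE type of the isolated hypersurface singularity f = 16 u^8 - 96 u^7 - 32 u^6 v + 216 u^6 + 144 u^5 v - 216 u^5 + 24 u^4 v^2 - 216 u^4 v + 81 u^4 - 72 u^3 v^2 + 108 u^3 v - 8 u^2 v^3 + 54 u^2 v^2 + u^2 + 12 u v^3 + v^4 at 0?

A_3

The Hessian of f at 0 is [[2, 0], [0, 0]] with rank 1, so corank 1. A Groebner basis of the Jacobian ideal J(f) in C{u,v} is {v^3, u}; counting standard monomials gives mu = 3. Corank 1: A-series; mu = 3 gives A_3.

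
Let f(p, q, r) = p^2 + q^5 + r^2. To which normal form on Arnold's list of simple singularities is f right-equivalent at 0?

The Hessian of f at 0 has rank 2. Corank 1: A-series; mu = 4 gives A_4.

A_4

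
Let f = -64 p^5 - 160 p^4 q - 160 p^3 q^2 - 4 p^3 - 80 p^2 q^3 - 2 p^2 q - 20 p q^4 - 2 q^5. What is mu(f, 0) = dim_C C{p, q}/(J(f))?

The Hessian of f at 0 has rank 0. Corank 2; j^3 = -2*p^2*(2*p + q) has shape L^2 M (L != M), so D-series; mu = 6 gives D_6.

6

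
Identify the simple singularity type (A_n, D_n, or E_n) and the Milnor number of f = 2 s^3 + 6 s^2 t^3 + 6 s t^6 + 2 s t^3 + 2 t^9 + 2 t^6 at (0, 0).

The Hessian of f at 0 is [[0, 0], [0, 0]] with rank 0, so corank 2. A Groebner basis of the Jacobian ideal J(f) in C{s,t} is {s^3, s*t^2, 3*s^2 + t^3}; counting standard monomials gives mu = 7. Corank 2; j^3 = 2*s^3 is a perfect cube, so E-series; the 4-jet and mu = 7 give E_7.

Type E_{7}, Milnor number mu = 7.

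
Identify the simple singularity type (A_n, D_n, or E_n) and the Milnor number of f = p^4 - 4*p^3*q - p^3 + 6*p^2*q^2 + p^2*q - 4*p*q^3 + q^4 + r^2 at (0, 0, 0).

The Hessian of f at 0 has rank 1. Corank 2; j^3 = -p^2*(p - q) has shape L^2 M (L != M), so D-series; mu = 5 gives D_5.

Type D_5, Milnor number mu = 5.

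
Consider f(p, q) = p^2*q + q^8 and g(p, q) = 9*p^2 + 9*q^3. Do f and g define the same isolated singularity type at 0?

The Hessian of f at 0 is [[0, 0], [0, 0]] with rank 0, so corank 2. A Groebner basis of the Jacobian ideal J(f) in C{p,q} is {p^2/8 + q^7, p^3, p*q}; counting standard monomials gives mu = 9. Corank 2; j^3 = p^2*q has shape L^2 M (L != M), so D-series; mu = 9 gives D_9. The Hessian of g at 0 is [[18, 0], [0, 0]] with rank 1, so corank 1. A Groebner basis of the Jacobian ideal J(g) in C{p,q} is {q^2, p}; counting standard monomials gives mu = 2. Corank 1: A-series; mu = 2 gives A_2. f is D_9 but g is A_2, hence not right-equivalent.

No.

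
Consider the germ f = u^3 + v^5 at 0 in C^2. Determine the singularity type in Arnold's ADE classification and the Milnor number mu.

The Hessian of f at 0 is [[0, 0], [0, 0]] with rank 0, so corank 2. A Groebner basis of the Jacobian ideal J(f) in C{u,v} is {v^4, u^2}; counting standard monomials gives mu = 8. Corank 2; j^3 = u^3 is a perfect cube, so E-series; the 5-jet and mu = 8 give E_8.

Type E_8, Milnor number mu = 8.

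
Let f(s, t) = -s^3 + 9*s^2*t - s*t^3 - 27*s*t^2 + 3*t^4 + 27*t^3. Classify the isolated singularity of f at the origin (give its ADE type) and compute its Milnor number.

Type E_7, Milnor number mu = 7.

The Hessian of f at 0 is [[0, 0], [0, 0]] with rank 0, so corank 2. A Groebner basis of the Jacobian ideal J(f) in C{s,t} is {s^3 - 9*s^2*t - 162*s^2 + 972*s*t - 1458*t^2, 9*s^2 + s*t^2 - 54*s*t + 81*t^2, 3*s^2 - 18*s*t + t^3 + 27*t^2}; counting standard monomials gives mu = 7. Corank 2; j^3 = -(s - 3*t)^3 is a perfect cube, so E-series; the 4-jet and mu = 7 give E_7.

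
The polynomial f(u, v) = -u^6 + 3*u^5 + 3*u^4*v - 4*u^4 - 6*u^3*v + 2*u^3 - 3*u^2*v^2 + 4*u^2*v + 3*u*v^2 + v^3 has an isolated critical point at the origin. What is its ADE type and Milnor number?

Type D_{4}, Milnor number mu = 4.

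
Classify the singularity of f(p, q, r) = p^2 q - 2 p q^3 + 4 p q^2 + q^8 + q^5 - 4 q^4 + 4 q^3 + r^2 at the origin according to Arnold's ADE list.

The Hessian of f at 0 has rank 1. Corank 2; j^3 = q*(p + 2*q)^2 has shape L^2 M (L != M), so D-series; mu = 9 gives D_9.

D_{9}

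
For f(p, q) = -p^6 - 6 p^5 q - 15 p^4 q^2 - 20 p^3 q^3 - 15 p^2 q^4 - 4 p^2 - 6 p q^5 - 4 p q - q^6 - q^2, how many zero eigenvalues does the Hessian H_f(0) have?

1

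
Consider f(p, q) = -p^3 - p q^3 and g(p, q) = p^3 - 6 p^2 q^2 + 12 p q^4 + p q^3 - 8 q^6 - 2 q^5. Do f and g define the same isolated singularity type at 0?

Yes.

The Hessian of f at 0 is [[0, 0], [0, 0]] with rank 0, so corank 2. A Groebner basis of the Jacobian ideal J(f) in C{p,q} is {p^3, p*q^2, 3*p^2 + q^3}; counting standard monomials gives mu = 7. Corank 2; j^3 = -p^3 is a perfect cube, so E-series; the 4-jet and mu = 7 give E_7. The Hessian of g at 0 is [[0, 0], [0, 0]] with rank 0, so corank 2. A Groebner basis of the Jacobian ideal J(g) in C{p,q} is {-p^2/4 + q^4 - q^3/12, p^3, p^2*q + p^2/12 + q^3/36, -p^2/2 + p*q^2 - q^3/6}; counting standard monomials gives mu = 7. Corank 2; j^3 = p^3 is a perfect cube, so E-series; the 4-jet and mu = 7 give E_7. Both have type E_7, hence right-equivalent.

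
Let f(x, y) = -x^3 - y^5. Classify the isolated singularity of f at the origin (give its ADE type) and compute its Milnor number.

Type E_8, Milnor number mu = 8.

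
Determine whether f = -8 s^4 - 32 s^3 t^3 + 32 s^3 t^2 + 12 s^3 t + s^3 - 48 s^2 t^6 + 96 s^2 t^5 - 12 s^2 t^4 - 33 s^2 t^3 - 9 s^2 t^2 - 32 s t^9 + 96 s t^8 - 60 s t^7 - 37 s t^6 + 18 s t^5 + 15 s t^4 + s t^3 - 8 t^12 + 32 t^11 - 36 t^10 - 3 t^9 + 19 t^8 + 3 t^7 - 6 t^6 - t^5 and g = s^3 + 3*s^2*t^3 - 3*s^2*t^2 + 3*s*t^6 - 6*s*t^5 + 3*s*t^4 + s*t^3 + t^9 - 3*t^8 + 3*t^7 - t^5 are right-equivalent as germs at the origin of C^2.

Yes.

The Hessian of f at 0 is [[0, 0], [0, 0]] with rank 0, so corank 2. A Groebner basis of the Jacobian ideal J(f) in C{s,t} is {s^2/3 + t^4 + t^3/9, s^3, s^2*t - s^2/9 - t^3/27, -s^2/9 + s*t^2 - t^3/27}; counting standard monomials gives mu = 7. Corank 2; j^3 = s^3 is a perfect cube, so E-series; the 4-jet and mu = 7 give E_7. The Hessian of g at 0 is [[0, 0], [0, 0]] with rank 0, so corank 2. A Groebner basis of the Jacobian ideal J(g) in C{s,t} is {-s^2 + t^4 - t^3/3, s^3, s^2*t + s^2/3 + t^3/9, -s^2 + s*t^2 - t^3/3}; counting standard monomials gives mu = 7. Corank 2; j^3 = s^3 is a perfect cube, so E-series; the 4-jet and mu = 7 give E_7. Both have type E_7, hence right-equivalent.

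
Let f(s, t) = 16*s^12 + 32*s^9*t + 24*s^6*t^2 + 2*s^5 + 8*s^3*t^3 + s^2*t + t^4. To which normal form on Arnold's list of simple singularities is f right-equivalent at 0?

The Hessian of f at 0 is [[0, 0], [0, 0]] with rank 0, so corank 2. A Groebner basis of the Jacobian ideal J(f) in C{s,t} is {s^3, s^2/4 + t^3, s*t}; counting standard monomials gives mu = 5. Corank 2; j^3 = s^2*t has shape L^2 M (L != M), so D-series; mu = 5 gives D_5.

D_{5}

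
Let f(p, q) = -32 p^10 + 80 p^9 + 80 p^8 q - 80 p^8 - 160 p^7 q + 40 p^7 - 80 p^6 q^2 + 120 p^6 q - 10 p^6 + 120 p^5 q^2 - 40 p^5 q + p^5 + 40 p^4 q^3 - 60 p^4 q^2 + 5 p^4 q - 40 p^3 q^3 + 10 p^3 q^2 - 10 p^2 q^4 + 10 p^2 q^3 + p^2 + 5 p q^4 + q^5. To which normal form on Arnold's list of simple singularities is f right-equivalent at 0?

A4

The Hessian of f at 0 is [[2, 0], [0, 0]] with rank 1, so corank 1. A Groebner basis of the Jacobian ideal J(f) in C{p,q} is {q^4, p}; counting standard monomials gives mu = 4. Corank 1: A-series; mu = 4 gives A_4.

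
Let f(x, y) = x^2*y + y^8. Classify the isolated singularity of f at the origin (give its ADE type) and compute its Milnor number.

The Hessian of f at 0 has rank 0. Corank 2; j^3 = x^2*y has shape L^2 M (L != M), so D-series; mu = 9 gives D_9.

Type D_9, Milnor number mu = 9.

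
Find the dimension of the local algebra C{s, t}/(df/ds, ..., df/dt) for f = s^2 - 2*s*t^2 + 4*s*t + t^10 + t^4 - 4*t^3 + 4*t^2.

9

The Hessian of f at 0 has rank 1. Corank 1: A-series; mu = 9 gives A_9.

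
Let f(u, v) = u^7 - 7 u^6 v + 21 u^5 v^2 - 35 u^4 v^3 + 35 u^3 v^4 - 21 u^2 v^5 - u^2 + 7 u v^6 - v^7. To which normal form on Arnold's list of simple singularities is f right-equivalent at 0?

A_6

The Hessian of f at 0 is [[-2, 0], [0, 0]] with rank 1, so corank 1. A Groebner basis of the Jacobian ideal J(f) in C{u,v} is {v^6, u}; counting standard monomials gives mu = 6. Corank 1: A-series; mu = 6 gives A_6.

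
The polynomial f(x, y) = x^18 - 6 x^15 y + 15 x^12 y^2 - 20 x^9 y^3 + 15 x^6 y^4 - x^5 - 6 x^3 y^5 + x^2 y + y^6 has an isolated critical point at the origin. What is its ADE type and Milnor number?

Type D_{7}, Milnor number mu = 7.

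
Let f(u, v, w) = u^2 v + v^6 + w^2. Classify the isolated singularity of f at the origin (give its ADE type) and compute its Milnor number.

The Hessian of f at 0 is [[0, 0, 0], [0, 0, 0], [0, 0, 2]] with rank 1, so corank 2. A Groebner basis of the Jacobian ideal J(f) in C{u,v,w} is {u^2/6 + v^5, u^3, u*v, w}; counting standard monomials gives mu = 7. Corank 2; j^3 = u^2*v has shape L^2 M (L != M), so D-series; mu = 7 gives D_7.

Type D7, Milnor number mu = 7.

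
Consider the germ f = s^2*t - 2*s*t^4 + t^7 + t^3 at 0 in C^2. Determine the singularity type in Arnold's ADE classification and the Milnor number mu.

Type D_4, Milnor number mu = 4.

The Hessian of f at 0 is [[0, 0], [0, 0]] with rank 0, so corank 2. A Groebner basis of the Jacobian ideal J(f) in C{s,t} is {t^3, s^2 + 3*t^2, s*t}; counting standard monomials gives mu = 4. Corank 2; j^3 = t*(s^2 + t^2) splits into three distinct lines over C (the quadratic factor has nonzero discriminant), so D_4.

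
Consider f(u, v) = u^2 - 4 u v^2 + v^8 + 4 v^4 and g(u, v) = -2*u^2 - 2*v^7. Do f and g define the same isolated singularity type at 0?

No.

The Hessian of f at 0 is [[2, 0], [0, 0]] with rank 1, so corank 1. A Groebner basis of the Jacobian ideal J(f) in C{u,v} is {u^4, u^3*v, -u/2 + v^2}; counting standard monomials gives mu = 7. Corank 1: A-series; mu = 7 gives A_7. The Hessian of g at 0 is [[-4, 0], [0, 0]] with rank 1, so corank 1. A Groebner basis of the Jacobian ideal J(g) in C{u,v} is {v^6, u}; counting standard monomials gives mu = 6. Corank 1: A-series; mu = 6 gives A_6. f is A_7 but g is A_6, hence not right-equivalent.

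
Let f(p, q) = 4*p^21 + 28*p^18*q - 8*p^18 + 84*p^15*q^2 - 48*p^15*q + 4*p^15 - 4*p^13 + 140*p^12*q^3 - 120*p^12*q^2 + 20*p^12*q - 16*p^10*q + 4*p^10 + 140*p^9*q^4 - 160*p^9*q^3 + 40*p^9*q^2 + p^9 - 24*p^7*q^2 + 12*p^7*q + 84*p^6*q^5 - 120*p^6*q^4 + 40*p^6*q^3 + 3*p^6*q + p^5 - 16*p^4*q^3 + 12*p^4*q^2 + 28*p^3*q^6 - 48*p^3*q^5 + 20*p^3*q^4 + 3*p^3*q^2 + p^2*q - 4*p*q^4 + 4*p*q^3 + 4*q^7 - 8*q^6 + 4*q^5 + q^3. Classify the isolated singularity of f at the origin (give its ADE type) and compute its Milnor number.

Type D_4, Milnor number mu = 4.

The Hessian of f at 0 is [[0, 0], [0, 0]] with rank 0, so corank 2. A Groebner basis of the Jacobian ideal J(f) in C{p,q} is {q^3, p^2 + 3*q^2, p*q}; counting standard monomials gives mu = 4. Corank 2; j^3 = q*(p^2 + q^2) splits into three distinct lines over C (the quadratic factor has nonzero discriminant), so D_4.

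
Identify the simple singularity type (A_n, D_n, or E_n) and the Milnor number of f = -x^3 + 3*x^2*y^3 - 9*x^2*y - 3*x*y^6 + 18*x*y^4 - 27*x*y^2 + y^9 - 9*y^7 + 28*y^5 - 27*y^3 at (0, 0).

The Hessian of f at 0 is [[0, 0], [0, 0]] with rank 0, so corank 2. A Groebner basis of the Jacobian ideal J(f) in C{x,y} is {-x^2/2 + x*y^3 - 3*x*y - 9*y^2/2, y^4, x^3 - 27*x*y^2 - 54*y^3, x^2*y + 6*x*y^2 + 9*y^3}; counting standard monomials gives mu = 8. Corank 2; j^3 = -(x + 3*y)^3 is a perfect cube, so E-series; the 5-jet and mu = 8 give E_8.

Type E8, Milnor number mu = 8.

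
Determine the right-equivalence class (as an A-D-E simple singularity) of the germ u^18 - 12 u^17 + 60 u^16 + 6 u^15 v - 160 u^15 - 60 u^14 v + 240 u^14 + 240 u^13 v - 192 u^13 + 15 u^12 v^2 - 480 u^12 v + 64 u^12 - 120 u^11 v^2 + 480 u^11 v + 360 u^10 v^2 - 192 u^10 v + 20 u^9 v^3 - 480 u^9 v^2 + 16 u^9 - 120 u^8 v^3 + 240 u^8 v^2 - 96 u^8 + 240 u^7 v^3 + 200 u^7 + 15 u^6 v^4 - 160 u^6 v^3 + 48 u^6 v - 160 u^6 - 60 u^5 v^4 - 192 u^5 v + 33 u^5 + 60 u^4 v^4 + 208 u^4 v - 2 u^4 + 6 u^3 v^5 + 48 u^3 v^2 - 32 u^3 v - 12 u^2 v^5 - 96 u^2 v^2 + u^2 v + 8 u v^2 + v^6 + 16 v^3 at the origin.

D_7

The Hessian of f at 0 is [[0, 0], [0, 0]] with rank 0, so corank 2. A Groebner basis of the Jacobian ideal J(f) in C{u,v} is {1200*u^2/11829341 + 3473411*u*v/3028311296 + v^4 - 1015811*v^3/23658682 + 2244611*v^2/757077824, u^3 - 1579008*u^2/11829341 - 6733752*u*v/11829341 + 2093888*v^3/11829341 - 1670880*v^2/11829341, u^2*v + 9216*u^2/11829341 - 1433612*u*v/11829341 + 3670064*v^3/11829341 - 5881904*v^2/11829341, 30592*u^2/11829341 + u*v^2 + 997379*u*v/23658682 + 14811316*v^3/11829341 + 1505286*v^2/11829341}; counting standard monomials gives mu = 7. Corank 2; j^3 = v*(u + 4*v)^2 has shape L^2 M (L != M), so D-series; mu = 7 gives D_7.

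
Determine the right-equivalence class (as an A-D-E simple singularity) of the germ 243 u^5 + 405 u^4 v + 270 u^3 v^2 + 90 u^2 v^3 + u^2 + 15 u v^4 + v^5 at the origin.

The Hessian of f at 0 is [[2, 0], [0, 0]] with rank 1, so corank 1. A Groebner basis of the Jacobian ideal J(f) in C{u,v} is {v^4, u}; counting standard monomials gives mu = 4. Corank 1: A-series; mu = 4 gives A_4.

A_{4}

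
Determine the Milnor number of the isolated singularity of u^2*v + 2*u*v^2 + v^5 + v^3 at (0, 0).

The Hessian of f at 0 has rank 0. Corank 2; j^3 = v*(u + v)^2 has shape L^2 M (L != M), so D-series; mu = 6 gives D_6.

6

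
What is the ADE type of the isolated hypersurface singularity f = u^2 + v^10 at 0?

A_{9}

The Hessian of f at 0 is [[2, 0], [0, 0]] with rank 1, so corank 1. A Groebner basis of the Jacobian ideal J(f) in C{u,v} is {v^9, u}; counting standard monomials gives mu = 9. Corank 1: A-series; mu = 9 gives A_9.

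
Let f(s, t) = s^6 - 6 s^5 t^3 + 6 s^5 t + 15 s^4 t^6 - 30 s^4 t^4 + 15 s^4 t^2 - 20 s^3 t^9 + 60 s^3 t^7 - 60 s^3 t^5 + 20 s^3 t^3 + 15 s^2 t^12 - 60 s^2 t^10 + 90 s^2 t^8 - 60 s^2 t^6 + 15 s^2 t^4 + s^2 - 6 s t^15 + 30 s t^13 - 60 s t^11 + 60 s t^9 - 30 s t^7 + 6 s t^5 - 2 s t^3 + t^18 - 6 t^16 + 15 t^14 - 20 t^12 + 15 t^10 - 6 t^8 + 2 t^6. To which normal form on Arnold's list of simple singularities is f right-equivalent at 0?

A_5

The Hessian of f at 0 has rank 1. Corank 1: A-series; mu = 5 gives A_5.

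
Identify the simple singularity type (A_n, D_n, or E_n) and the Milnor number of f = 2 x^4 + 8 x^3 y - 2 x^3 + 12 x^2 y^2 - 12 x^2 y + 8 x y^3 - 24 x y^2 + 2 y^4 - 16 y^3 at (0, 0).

The Hessian of f at 0 is [[0, 0], [0, 0]] with rank 0, so corank 2. A Groebner basis of the Jacobian ideal J(f) in C{x,y} is {y^4, x*y^2 + 5*y^3/3, x^2 + 4*x*y + 4*y^2}; counting standard monomials gives mu = 6. Corank 2; j^3 = -2*(x + 2*y)^3 is a perfect cube, so E-series; the 4-jet and mu = 6 give E_6.

Type E_{6}, Milnor number mu = 6.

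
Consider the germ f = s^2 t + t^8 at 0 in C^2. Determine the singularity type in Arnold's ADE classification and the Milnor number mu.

The Hessian of f at 0 has rank 0. Corank 2; j^3 = s^2*t has shape L^2 M (L != M), so D-series; mu = 9 gives D_9.

Type D9, Milnor number mu = 9.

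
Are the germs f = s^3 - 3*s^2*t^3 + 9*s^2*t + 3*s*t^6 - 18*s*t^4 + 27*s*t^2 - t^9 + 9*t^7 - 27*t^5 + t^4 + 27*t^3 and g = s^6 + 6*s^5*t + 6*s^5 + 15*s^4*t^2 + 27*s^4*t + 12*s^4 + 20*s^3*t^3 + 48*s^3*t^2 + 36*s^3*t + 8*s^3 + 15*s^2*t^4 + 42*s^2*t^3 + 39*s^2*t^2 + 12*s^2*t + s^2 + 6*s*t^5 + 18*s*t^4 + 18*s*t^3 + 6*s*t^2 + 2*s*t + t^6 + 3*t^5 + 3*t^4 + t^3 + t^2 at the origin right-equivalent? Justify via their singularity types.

The Hessian of f at 0 has rank 0. Corank 2; j^3 = (s + 3*t)^3 is a perfect cube, so E-series; the 4-jet and mu = 6 give E_6. The Hessian of g at 0 has rank 1. Corank 1: A-series; mu = 2 gives A_2. f is E_6 but g is A_2, hence not right-equivalent.

No.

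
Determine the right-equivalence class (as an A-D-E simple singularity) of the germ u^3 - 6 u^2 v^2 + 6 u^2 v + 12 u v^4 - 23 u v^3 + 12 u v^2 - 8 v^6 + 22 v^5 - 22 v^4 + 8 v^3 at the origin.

The Hessian of f at 0 is [[0, 0], [0, 0]] with rank 0, so corank 2. A Groebner basis of the Jacobian ideal J(f) in C{u,v} is {-u^2/4 - u*v + v^4 - v^3/12 - v^2, u^3 - 13*u^2/2 - 26*u*v + 35*v^3/6 - 26*v^2, u^2*v + 25*u^2/12 + 25*u*v/3 - 119*v^3/36 + 25*v^2/3, -u^2/2 + u*v^2 - 2*u*v + 11*v^3/6 - 2*v^2}; counting standard monomials gives mu = 7. Corank 2; j^3 = (u + 2*v)^3 is a perfect cube, so E-series; the 4-jet and mu = 7 give E_7.

E7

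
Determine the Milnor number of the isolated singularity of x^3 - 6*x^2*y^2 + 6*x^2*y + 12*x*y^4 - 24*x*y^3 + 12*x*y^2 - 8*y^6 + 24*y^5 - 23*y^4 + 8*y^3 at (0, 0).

The Hessian of f at 0 has rank 0. Corank 2; j^3 = (x + 2*y)^3 is a perfect cube, so E-series; the 4-jet and mu = 6 give E_6.

6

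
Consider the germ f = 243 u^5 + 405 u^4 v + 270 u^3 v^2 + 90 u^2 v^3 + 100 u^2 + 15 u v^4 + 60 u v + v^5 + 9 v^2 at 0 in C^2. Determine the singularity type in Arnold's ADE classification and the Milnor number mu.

The Hessian of f at 0 has rank 1. Corank 1: A-series; mu = 4 gives A_4.

Type A_{4}, Milnor number mu = 4.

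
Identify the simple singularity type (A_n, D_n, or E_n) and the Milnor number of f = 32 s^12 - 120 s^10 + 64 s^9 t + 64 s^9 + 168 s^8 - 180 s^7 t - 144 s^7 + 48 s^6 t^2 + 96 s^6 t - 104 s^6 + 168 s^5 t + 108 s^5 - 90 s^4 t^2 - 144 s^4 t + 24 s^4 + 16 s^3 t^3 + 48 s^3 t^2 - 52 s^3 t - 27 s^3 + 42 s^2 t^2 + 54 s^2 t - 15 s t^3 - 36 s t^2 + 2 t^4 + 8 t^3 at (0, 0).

Type E7, Milnor number mu = 7.

The Hessian of f at 0 is [[0, 0], [0, 0]] with rank 0, so corank 2. A Groebner basis of the Jacobian ideal J(f) in C{s,t} is {19683*s^2/4 - 6561*s*t + t^4 - 27*t^3/4 + 2187*t^2, s^3 - 189*s^2/2 + 126*s*t - t^3/6 - 42*t^2, s^2*t - 405*s^2/4 + 135*s*t - 11*t^3/36 - 45*t^2, -81*s^2 + s*t^2 + 108*s*t - 5*t^3/9 - 36*t^2}; counting standard monomials gives mu = 7. Corank 2; j^3 = -(3*s - 2*t)^3 is a perfect cube, so E-series; the 4-jet and mu = 7 give E_7.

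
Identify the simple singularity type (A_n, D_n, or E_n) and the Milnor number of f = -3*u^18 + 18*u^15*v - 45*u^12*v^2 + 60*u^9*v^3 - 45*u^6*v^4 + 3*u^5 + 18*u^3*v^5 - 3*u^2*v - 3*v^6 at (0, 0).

Type D_{7}, Milnor number mu = 7.

The Hessian of f at 0 is [[0, 0], [0, 0]] with rank 0, so corank 2. A Groebner basis of the Jacobian ideal J(f) in C{u,v} is {u^2/6 + v^5, u^3, u*v}; counting standard monomials gives mu = 7. Corank 2; j^3 = -3*u^2*v has shape L^2 M (L != M), so D-series; mu = 7 gives D_7.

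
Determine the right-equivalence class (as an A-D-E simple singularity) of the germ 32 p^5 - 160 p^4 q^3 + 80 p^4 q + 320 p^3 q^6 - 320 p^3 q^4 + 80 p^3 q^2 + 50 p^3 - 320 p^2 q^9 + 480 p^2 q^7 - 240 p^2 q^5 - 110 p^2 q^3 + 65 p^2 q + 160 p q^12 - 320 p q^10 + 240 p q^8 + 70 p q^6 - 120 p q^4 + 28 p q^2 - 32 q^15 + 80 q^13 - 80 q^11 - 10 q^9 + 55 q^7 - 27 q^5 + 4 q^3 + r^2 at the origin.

D_{6}

The Hessian of f at 0 has rank 1. Corank 2; j^3 = (2*p + q)*(5*p + 2*q)^2 has shape L^2 M (L != M), so D-series; mu = 6 gives D_6.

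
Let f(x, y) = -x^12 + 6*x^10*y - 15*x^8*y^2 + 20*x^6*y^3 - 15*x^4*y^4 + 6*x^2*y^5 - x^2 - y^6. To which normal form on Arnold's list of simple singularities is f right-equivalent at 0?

A_5

The Hessian of f at 0 has rank 1. Corank 1: A-series; mu = 5 gives A_5.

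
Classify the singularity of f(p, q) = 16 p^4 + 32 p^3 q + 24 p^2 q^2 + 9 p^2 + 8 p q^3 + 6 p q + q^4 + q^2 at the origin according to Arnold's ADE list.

The Hessian of f at 0 has rank 1. Corank 1: A-series; mu = 3 gives A_3.

A3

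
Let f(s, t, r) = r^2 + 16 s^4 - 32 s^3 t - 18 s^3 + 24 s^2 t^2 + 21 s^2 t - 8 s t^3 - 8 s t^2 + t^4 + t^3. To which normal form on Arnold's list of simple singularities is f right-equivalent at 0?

D_{5}

The Hessian of f at 0 has rank 1. Corank 2; j^3 = -(2*s - t)*(3*s - t)^2 has shape L^2 M (L != M), so D-series; mu = 5 gives D_5.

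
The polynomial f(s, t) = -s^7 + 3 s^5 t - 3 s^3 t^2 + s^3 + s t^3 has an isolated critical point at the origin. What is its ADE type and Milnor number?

Type E7, Milnor number mu = 7.

The Hessian of f at 0 is [[0, 0], [0, 0]] with rank 0, so corank 2. A Groebner basis of the Jacobian ideal J(f) in C{s,t} is {s^3, s*t^2, 3*s^2 + t^3}; counting standard monomials gives mu = 7. Corank 2; j^3 = s^3 is a perfect cube, so E-series; the 4-jet and mu = 7 give E_7.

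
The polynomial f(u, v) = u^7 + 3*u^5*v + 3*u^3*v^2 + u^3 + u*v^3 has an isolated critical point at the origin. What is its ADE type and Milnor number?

The Hessian of f at 0 has rank 0. Corank 2; j^3 = u^3 is a perfect cube, so E-series; the 4-jet and mu = 7 give E_7.

Type E7, Milnor number mu = 7.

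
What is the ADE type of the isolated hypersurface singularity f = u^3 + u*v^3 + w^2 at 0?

E_7

The Hessian of f at 0 has rank 1. Corank 2; j^3 = u^3 is a perfect cube, so E-series; the 4-jet and mu = 7 give E_7.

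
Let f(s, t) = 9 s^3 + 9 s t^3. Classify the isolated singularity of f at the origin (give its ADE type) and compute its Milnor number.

Type E_7, Milnor number mu = 7.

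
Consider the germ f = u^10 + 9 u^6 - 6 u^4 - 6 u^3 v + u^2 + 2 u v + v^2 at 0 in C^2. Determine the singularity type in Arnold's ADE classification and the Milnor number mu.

The Hessian of f at 0 has rank 1. Corank 1: A-series; mu = 9 gives A_9.

Type A_9, Milnor number mu = 9.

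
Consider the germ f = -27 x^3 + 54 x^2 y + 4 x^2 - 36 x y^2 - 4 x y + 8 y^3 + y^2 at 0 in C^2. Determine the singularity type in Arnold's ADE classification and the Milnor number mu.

Type A_{2}, Milnor number mu = 2.

The Hessian of f at 0 has rank 1. Corank 1: A-series; mu = 2 gives A_2.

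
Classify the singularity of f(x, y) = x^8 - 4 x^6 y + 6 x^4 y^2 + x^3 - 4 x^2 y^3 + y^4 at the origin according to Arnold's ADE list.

E6

The Hessian of f at 0 is [[0, 0], [0, 0]] with rank 0, so corank 2. A Groebner basis of the Jacobian ideal J(f) in C{x,y} is {y^3, x^2}; counting standard monomials gives mu = 6. Corank 2; j^3 = x^3 is a perfect cube, so E-series; the 4-jet and mu = 6 give E_6.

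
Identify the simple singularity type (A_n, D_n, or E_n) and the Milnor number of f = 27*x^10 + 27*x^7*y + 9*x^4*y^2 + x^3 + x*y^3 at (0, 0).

The Hessian of f at 0 is [[0, 0], [0, 0]] with rank 0, so corank 2. A Groebner basis of the Jacobian ideal J(f) in C{x,y} is {x^3, x*y^2, 3*x^2 + y^3}; counting standard monomials gives mu = 7. Corank 2; j^3 = x^3 is a perfect cube, so E-series; the 4-jet and mu = 7 give E_7.

Type E_{7}, Milnor number mu = 7.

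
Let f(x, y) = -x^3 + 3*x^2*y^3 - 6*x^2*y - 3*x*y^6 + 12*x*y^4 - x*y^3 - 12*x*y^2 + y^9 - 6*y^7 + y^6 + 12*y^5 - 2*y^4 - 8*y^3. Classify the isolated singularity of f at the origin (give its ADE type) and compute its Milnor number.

The Hessian of f at 0 has rank 0. Corank 2; j^3 = -(x + 2*y)^3 is a perfect cube, so E-series; the 4-jet and mu = 7 give E_7.

Type E_7, Milnor number mu = 7.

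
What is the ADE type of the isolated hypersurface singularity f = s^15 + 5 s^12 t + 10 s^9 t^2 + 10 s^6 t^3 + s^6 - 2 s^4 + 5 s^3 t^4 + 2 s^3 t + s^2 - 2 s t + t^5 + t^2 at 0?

The Hessian of f at 0 has rank 1. Corank 1: A-series; mu = 4 gives A_4.

A_{4}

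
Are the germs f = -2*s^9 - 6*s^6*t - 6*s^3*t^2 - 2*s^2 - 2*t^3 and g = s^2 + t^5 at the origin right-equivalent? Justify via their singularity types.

No.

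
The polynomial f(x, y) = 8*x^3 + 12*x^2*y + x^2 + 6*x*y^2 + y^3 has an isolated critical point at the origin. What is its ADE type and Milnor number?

Type A_{2}, Milnor number mu = 2.

The Hessian of f at 0 is [[2, 0], [0, 0]] with rank 1, so corank 1. A Groebner basis of the Jacobian ideal J(f) in C{x,y} is {y^2, x}; counting standard monomials gives mu = 2. Corank 1: A-series; mu = 2 gives A_2.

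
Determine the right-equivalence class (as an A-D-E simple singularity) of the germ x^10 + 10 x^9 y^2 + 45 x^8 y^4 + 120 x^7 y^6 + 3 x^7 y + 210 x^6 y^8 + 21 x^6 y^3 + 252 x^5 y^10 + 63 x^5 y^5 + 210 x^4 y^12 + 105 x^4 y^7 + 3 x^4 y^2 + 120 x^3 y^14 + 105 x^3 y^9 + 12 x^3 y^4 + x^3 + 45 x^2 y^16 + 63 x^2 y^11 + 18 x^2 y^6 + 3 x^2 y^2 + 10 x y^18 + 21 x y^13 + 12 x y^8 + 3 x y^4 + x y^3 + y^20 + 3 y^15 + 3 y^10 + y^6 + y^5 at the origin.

E7

The Hessian of f at 0 has rank 0. Corank 2; j^3 = x^3 is a perfect cube, so E-series; the 4-jet and mu = 7 give E_7.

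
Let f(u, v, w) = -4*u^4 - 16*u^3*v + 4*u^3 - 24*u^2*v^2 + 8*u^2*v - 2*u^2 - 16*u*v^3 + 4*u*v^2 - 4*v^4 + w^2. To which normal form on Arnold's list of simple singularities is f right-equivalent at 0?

A3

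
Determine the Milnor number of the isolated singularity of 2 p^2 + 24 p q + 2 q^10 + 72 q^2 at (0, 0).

9

The Hessian of f at 0 is [[4, 24], [24, 144]] with rank 1, so corank 1. A Groebner basis of the Jacobian ideal J(f) in C{p,q} is {q^9, p + 6*q}; counting standard monomials gives mu = 9. Corank 1: A-series; mu = 9 gives A_9.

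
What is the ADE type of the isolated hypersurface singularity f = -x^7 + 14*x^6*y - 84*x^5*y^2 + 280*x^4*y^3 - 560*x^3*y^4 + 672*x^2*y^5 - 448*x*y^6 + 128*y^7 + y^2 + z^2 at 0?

The Hessian of f at 0 has rank 2. Corank 1: A-series; mu = 6 gives A_6.

A_6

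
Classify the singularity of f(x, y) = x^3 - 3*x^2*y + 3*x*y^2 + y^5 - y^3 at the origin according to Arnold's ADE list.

E_8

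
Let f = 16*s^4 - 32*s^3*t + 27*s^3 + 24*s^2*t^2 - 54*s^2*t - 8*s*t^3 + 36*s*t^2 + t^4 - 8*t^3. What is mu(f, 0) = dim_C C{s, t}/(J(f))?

6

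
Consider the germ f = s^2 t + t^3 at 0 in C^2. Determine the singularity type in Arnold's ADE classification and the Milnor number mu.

The Hessian of f at 0 is [[0, 0], [0, 0]] with rank 0, so corank 2. A Groebner basis of the Jacobian ideal J(f) in C{s,t} is {t^3, s^2 + 3*t^2, s*t}; counting standard monomials gives mu = 4. Corank 2; j^3 = t*(s^2 + t^2) splits into three distinct lines over C (the quadratic factor has nonzero discriminant), so D_4.

Type D_4, Milnor number mu = 4.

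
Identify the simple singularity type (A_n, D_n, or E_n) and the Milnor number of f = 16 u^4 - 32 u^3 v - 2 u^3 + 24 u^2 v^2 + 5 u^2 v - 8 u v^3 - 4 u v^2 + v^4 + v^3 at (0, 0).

The Hessian of f at 0 has rank 0. Corank 2; j^3 = -(u - v)^2*(2*u - v) has shape L^2 M (L != M), so D-series; mu = 5 gives D_5.

Type D5, Milnor number mu = 5.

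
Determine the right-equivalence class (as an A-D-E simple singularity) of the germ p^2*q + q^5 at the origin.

D_6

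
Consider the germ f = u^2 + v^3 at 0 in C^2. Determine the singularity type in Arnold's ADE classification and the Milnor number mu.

The Hessian of f at 0 has rank 1. Corank 1: A-series; mu = 2 gives A_2.

Type A2, Milnor number mu = 2.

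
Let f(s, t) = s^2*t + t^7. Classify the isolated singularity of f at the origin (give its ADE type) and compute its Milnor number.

Type D_8, Milnor number mu = 8.

The Hessian of f at 0 has rank 0. Corank 2; j^3 = s^2*t has shape L^2 M (L != M), so D-series; mu = 8 gives D_8.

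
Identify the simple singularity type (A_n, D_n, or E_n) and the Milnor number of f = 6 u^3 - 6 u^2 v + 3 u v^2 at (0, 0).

Type D_{4}, Milnor number mu = 4.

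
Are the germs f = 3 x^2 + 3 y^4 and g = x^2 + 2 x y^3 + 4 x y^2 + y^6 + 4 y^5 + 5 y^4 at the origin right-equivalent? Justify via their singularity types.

Yes.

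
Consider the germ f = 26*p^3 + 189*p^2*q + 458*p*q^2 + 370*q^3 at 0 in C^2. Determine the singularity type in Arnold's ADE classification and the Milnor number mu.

Type D4, Milnor number mu = 4.

The Hessian of f at 0 has rank 0. Corank 2; j^3 = (2*p + 5*q)*(13*p^2 + 62*p*q + 74*q^2) splits into three distinct lines over C (the quadratic factor has nonzero discriminant), so D_4.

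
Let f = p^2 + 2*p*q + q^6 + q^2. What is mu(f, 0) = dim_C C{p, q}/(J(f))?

5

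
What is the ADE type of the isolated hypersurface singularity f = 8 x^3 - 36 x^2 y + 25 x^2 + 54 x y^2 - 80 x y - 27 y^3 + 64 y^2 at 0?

A2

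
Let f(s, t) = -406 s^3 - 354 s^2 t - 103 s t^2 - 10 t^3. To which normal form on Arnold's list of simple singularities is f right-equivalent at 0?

D_{4}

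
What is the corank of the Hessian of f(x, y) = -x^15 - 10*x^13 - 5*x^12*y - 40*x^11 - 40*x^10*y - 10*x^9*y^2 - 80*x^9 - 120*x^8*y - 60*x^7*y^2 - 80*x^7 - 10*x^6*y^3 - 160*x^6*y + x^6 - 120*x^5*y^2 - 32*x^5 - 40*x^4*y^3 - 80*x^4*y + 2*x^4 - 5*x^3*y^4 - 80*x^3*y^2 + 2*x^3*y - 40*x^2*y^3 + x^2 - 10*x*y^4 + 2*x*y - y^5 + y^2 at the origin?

Hessian at 0 has rank 1.

1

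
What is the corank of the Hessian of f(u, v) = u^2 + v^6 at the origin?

1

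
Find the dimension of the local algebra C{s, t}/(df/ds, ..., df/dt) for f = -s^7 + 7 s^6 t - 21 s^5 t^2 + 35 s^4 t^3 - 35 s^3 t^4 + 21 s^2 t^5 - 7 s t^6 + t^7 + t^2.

6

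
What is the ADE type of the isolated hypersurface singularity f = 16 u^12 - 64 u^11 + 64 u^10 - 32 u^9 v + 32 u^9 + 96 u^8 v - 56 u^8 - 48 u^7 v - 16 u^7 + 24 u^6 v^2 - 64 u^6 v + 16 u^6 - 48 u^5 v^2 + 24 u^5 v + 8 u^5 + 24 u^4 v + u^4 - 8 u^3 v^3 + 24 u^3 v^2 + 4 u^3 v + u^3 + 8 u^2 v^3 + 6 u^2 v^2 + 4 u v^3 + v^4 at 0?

The Hessian of f at 0 has rank 0. Corank 2; j^3 = u^3 is a perfect cube, so E-series; the 4-jet and mu = 6 give E_6.

E_6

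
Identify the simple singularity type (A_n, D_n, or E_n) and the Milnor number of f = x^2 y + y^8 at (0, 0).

Type D_9, Milnor number mu = 9.

The Hessian of f at 0 has rank 0. Corank 2; j^3 = x^2*y has shape L^2 M (L != M), so D-series; mu = 9 gives D_9.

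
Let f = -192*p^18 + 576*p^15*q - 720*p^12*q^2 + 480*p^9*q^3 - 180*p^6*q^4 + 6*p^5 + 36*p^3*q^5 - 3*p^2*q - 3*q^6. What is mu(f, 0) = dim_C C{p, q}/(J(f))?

7

The Hessian of f at 0 has rank 0. Corank 2; j^3 = -3*p^2*q has shape L^2 M (L != M), so D-series; mu = 7 gives D_7.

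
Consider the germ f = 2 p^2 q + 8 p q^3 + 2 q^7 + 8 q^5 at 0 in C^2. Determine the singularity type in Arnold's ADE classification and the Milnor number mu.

The Hessian of f at 0 is [[0, 0], [0, 0]] with rank 0, so corank 2. A Groebner basis of the Jacobian ideal J(f) in C{p,q} is {p^2*q^2 + 4*p^2/7 + 8*p*q^2/7, p^3 - 8*p^2/7 - 16*p*q^2/7, p*q/2 + q^3}; counting standard monomials gives mu = 8. Corank 2; j^3 = 2*p^2*q has shape L^2 M (L != M), so D-series; mu = 8 gives D_8.

Type D8, Milnor number mu = 8.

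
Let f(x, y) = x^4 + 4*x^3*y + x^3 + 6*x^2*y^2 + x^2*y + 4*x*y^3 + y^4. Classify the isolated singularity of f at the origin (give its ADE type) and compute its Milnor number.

The Hessian of f at 0 is [[0, 0], [0, 0]] with rank 0, so corank 2. A Groebner basis of the Jacobian ideal J(f) in C{x,y} is {x*y^2, -x*y/4 + y^3, x^2 + x*y}; counting standard monomials gives mu = 5. Corank 2; j^3 = x^2*(x + y) has shape L^2 M (L != M), so D-series; mu = 5 gives D_5.

Type D5, Milnor number mu = 5.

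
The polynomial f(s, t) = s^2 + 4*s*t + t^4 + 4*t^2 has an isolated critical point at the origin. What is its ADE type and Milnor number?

Type A_3, Milnor number mu = 3.

The Hessian of f at 0 has rank 1. Corank 1: A-series; mu = 3 gives A_3.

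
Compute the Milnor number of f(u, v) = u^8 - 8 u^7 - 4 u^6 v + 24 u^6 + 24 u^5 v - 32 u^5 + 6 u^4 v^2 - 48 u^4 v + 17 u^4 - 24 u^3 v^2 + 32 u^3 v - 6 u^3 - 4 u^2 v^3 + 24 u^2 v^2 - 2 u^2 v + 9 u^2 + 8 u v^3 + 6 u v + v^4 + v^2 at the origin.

3

The Hessian of f at 0 has rank 1. Corank 1: A-series; mu = 3 gives A_3.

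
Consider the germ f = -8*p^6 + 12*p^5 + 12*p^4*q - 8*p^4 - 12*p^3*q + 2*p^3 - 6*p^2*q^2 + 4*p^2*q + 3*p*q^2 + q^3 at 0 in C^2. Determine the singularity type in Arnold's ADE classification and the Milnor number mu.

The Hessian of f at 0 is [[0, 0], [0, 0]] with rank 0, so corank 2. A Groebner basis of the Jacobian ideal J(f) in C{p,q} is {q^3, p^2 - 3*q^2/2, p*q + 3*q^2/2}; counting standard monomials gives mu = 4. Corank 2; j^3 = (p + q)*(2*p^2 + 2*p*q + q^2) splits into three distinct lines over C (the quadratic factor has nonzero discriminant), so D_4.

Type D_4, Milnor number mu = 4.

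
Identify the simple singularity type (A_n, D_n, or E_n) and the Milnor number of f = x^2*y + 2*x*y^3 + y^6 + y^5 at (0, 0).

The Hessian of f at 0 has rank 0. Corank 2; j^3 = x^2*y has shape L^2 M (L != M), so D-series; mu = 7 gives D_7.

Type D_{7}, Milnor number mu = 7.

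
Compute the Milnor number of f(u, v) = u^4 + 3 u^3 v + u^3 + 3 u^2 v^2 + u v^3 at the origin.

7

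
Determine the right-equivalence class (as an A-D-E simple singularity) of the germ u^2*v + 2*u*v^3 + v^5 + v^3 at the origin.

The Hessian of f at 0 is [[0, 0], [0, 0]] with rank 0, so corank 2. A Groebner basis of the Jacobian ideal J(f) in C{u,v} is {v^3, u^2 + 3*v^2, u*v}; counting standard monomials gives mu = 4. Corank 2; j^3 = v*(u^2 + v^2) splits into three distinct lines over C (the quadratic factor has nonzero discriminant), so D_4.

D_{4}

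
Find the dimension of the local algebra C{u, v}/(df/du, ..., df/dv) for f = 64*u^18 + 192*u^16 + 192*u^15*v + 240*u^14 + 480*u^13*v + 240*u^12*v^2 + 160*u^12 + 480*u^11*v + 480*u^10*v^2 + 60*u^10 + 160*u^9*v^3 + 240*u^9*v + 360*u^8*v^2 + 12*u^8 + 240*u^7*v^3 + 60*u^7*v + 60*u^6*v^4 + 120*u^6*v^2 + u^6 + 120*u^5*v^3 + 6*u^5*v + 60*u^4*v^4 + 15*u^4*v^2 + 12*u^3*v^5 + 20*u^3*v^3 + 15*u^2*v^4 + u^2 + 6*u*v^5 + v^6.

The Hessian of f at 0 has rank 1. Corank 1: A-series; mu = 5 gives A_5.

5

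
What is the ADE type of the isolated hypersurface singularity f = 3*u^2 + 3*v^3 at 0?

The Hessian of f at 0 has rank 1. Corank 1: A-series; mu = 2 gives A_2.

A_{2}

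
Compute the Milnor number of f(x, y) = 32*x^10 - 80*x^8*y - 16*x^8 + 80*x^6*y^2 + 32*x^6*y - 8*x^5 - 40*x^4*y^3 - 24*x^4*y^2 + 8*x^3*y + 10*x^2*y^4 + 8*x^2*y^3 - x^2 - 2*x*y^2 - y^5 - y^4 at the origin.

4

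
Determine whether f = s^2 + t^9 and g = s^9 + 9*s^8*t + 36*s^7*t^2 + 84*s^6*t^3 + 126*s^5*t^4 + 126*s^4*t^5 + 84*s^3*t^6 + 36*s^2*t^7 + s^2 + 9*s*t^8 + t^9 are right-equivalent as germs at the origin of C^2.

Yes.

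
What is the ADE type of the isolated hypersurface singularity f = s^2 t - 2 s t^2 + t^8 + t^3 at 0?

D_{9}

The Hessian of f at 0 has rank 0. Corank 2; j^3 = t*(s - t)^2 has shape L^2 M (L != M), so D-series; mu = 9 gives D_9.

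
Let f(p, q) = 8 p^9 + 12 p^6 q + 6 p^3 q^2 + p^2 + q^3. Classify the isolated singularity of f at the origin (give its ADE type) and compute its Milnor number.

Type A_2, Milnor number mu = 2.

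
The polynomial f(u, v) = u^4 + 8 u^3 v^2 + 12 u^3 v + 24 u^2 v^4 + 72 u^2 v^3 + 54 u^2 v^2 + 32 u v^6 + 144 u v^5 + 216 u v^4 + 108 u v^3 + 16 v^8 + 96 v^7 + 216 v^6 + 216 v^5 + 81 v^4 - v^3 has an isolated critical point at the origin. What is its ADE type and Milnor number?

The Hessian of f at 0 is [[0, 0], [0, 0]] with rank 0, so corank 2. A Groebner basis of the Jacobian ideal J(f) in C{u,v} is {u^3 + 9*u^2*v, v^2}; counting standard monomials gives mu = 6. Corank 2; j^3 = -v^3 is a perfect cube, so E-series; the 4-jet and mu = 6 give E_6.

Type E_{6}, Milnor number mu = 6.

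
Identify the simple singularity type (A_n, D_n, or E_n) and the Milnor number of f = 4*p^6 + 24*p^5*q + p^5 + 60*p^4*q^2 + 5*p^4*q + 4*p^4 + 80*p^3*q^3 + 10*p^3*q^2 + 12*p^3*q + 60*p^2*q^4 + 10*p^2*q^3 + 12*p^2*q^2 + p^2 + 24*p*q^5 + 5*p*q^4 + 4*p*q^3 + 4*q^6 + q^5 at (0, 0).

The Hessian of f at 0 has rank 1. Corank 1: A-series; mu = 4 gives A_4.

Type A4, Milnor number mu = 4.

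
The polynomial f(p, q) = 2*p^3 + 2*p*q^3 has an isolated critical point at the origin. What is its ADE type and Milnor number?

Type E_7, Milnor number mu = 7.

The Hessian of f at 0 has rank 0. Corank 2; j^3 = 2*p^3 is a perfect cube, so E-series; the 4-jet and mu = 7 give E_7.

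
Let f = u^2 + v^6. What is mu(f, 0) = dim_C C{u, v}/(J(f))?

5

The Hessian of f at 0 has rank 1. Corank 1: A-series; mu = 5 gives A_5.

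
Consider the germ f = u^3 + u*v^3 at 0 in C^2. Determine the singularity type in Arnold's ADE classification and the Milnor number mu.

Type E_{7}, Milnor number mu = 7.

The Hessian of f at 0 has rank 0. Corank 2; j^3 = u^3 is a perfect cube, so E-series; the 4-jet and mu = 7 give E_7.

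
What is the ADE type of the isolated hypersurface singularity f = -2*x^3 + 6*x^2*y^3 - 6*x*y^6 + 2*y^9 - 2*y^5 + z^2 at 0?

The Hessian of f at 0 has rank 1. Corank 2; j^3 = -2*x^3 is a perfect cube, so E-series; the 5-jet and mu = 8 give E_8.

E_8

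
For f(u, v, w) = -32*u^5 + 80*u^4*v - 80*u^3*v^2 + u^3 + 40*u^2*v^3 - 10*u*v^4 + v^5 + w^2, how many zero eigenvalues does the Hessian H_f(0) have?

2

The Hessian at 0 is [[0, 0, 0], [0, 0, 0], [0, 0, 2]] of rank 1; hence corank 2.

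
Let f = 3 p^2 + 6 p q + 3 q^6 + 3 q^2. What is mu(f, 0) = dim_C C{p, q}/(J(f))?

5

The Hessian of f at 0 has rank 1. Corank 1: A-series; mu = 5 gives A_5.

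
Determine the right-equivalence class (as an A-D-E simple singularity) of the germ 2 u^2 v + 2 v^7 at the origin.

The Hessian of f at 0 is [[0, 0], [0, 0]] with rank 0, so corank 2. A Groebner basis of the Jacobian ideal J(f) in C{u,v} is {u^2/7 + v^6, u^3, u*v}; counting standard monomials gives mu = 8. Corank 2; j^3 = 2*u^2*v has shape L^2 M (L != M), so D-series; mu = 8 gives D_8.

D_{8}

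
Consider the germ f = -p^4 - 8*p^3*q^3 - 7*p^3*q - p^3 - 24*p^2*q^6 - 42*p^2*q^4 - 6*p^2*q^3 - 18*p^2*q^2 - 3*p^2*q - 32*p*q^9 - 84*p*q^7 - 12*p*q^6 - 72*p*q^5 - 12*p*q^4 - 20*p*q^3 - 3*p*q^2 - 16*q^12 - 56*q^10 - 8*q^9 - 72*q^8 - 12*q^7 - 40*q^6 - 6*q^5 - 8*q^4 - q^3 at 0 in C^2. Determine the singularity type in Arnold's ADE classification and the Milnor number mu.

Type E7, Milnor number mu = 7.

The Hessian of f at 0 has rank 0. Corank 2; j^3 = -(p + q)^3 is a perfect cube, so E-series; the 4-jet and mu = 7 give E_7.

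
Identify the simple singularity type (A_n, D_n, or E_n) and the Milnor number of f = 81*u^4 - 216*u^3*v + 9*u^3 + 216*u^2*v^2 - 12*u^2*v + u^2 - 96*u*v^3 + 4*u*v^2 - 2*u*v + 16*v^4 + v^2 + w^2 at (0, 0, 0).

The Hessian of f at 0 has rank 2. Corank 1: A-series; mu = 2 gives A_2.

Type A2, Milnor number mu = 2.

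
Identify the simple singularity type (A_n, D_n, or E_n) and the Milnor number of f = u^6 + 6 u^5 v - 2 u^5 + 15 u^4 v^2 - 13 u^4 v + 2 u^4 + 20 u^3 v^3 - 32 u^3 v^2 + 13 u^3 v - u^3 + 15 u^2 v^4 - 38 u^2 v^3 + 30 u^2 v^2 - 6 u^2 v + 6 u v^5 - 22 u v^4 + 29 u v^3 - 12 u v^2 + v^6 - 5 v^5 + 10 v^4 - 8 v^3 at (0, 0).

Type E_{7}, Milnor number mu = 7.

The Hessian of f at 0 has rank 0. Corank 2; j^3 = -(u + 2*v)^3 is a perfect cube, so E-series; the 4-jet and mu = 7 give E_7.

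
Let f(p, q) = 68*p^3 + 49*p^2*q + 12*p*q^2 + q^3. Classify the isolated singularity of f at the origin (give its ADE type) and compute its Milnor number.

Type D_4, Milnor number mu = 4.

The Hessian of f at 0 is [[0, 0], [0, 0]] with rank 0, so corank 2. A Groebner basis of the Jacobian ideal J(f) in C{p,q} is {q^3, p^2 - 3*q^2/47, p*q + 12*q^2/47}; counting standard monomials gives mu = 4. Corank 2; j^3 = (4*p + q)*(17*p^2 + 8*p*q + q^2) splits into three distinct lines over C (the quadratic factor has nonzero discriminant), so D_4.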